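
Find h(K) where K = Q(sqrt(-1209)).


K = Q(sqrt(-1209)). d mod 4 = 3, so D = disc(K) = 4d = -4836
h(K) equals the number of primitive reduced positive-definite forms (a, b, c) = a*x^2 + b*x*y + c*y^2 with b^2 - 4ac = D,
where reduced means |b| <= a <= c, with b >= 0 whenever |b| = a or a = c, and primitive means gcd(a, b, c) = 1.
Reduced forces 3a^2 <= |D| = 4836, so 1 <= a <= 40; b must have the parity of D, and c = (b^2 - D)/(4a) must be an integer >= a.
Enumerate a = 1..40, b in [-a, a]:
  a=1: (1, 0, 1209)  [1]
  a=2: (2, 2, 605)  [1]
  a=3: (3, 0, 403)  [1]
  a=4: none
  a=5: (5, -2, 242), (5, 2, 242)  [2]
  a=6: (6, 6, 203)  [1]
  a=7: (7, -6, 174), (7, 6, 174)  [2]
  a=8..9: none
  a=10: (10, -2, 121), (10, 2, 121)  [2]
  a=11: (11, -2, 110), (11, 2, 110)  [2]
  a=12: none
  a=13: (13, 0, 93)  [1]
  a=14: (14, -6, 87), (14, 6, 87)  [2]
  a=15: (15, -12, 83), (15, 12, 83)  [2]
  a=16: none
  a=17: (17, -14, 74), (17, 14, 74)  [2]
  a=18: none
  a=19: (19, -16, 67), (19, 16, 67)  [2]
  a=20: none
  a=21: (21, -6, 58), (21, 6, 58)  [2]
  a=22: (22, -2, 55), (22, 2, 55)  [2]
  a=23..24: none
  a=25: (25, -8, 49), (25, 8, 49)  [2]
  a=26: (26, 26, 53)  [1]
  a=27..28: none
  a=29: (29, -6, 42), (29, 6, 42)  [2]
  a=30: (30, -18, 43), (30, 18, 43)  [2]
  a=31: (31, 0, 39)  [1]
  a=32: none
  a=33: (33, -24, 41), (33, 24, 41)  [2]
  a=34: (34, -14, 37), (34, 14, 37)  [2]
  a=35: (35, -22, 38), (35, 8, 35), (35, 22, 38)  [3]
  a=36..40: none
Total reduced forms: 1 + 1 + 1 + 2 + 1 + 2 + 2 + 2 + 1 + 2 + 2 + 2 + 2 + 2 + 2 + 2 + 1 + 2 + 2 + 1 + 2 + 2 + 3 = 40
h = 40

40


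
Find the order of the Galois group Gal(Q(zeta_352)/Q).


|Gal(Q(zeta_352)/Q)| = phi(352)
= 160

160


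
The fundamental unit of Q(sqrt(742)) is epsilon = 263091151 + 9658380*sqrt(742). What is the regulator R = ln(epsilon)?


epsilon = 263091151 + 9658380*sqrt(742)
= 5.2618e+08
R = ln(5.2618e+08)
= 20.0812

20.0812


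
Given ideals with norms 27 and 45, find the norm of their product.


N(IJ) = N(I) * N(J)
= 27 * 45
= 1215

1215


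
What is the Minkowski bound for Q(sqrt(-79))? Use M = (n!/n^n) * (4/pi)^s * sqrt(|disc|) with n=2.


d = -79, d mod 4 = 1, so disc(K) = d = -79; |disc(K)| = 79
Imaginary quadratic field, so n = 2, s = r2 = 1, r1 = 0
M = (n!/n^n) * (4/pi)^s * sqrt(|disc(K)|) = (2!/2^2) * (4/pi)^1 * sqrt(79)
= 0.5 * 1.273240 * 8.888194
= 5.6584

5.6584


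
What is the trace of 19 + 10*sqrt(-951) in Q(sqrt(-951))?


Tr(a + b*sqrt(d)) = (a + b*sqrt(d)) + (a - b*sqrt(d)) = 2a
= 2 * (19)
= 38

38


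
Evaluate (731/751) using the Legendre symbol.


p = 751 is prime, so compute (731/751) with the reciprocity algorithm (Jacobi-symbol steps: pull out 2s via (2/n), flip via reciprocity, reduce):
  reciprocity: (731/751) -> -(751/731)
  reduce: (20/731)
  pull out 2: (2/731) = -1  (since 731 mod 8 = 3)
  pull out 2: (2/731) = -1  (since 731 mod 8 = 3)
  reciprocity: (5/731) -> +(731/5)
  reduce: (1/5)
  (1/5) = 1
Product of signs = -1
(731/751) = -1

-1


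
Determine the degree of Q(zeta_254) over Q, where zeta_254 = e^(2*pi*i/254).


The degree equals Euler's totient phi(254).
254 = 2 * 127
phi(254) = 126

126


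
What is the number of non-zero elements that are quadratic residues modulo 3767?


For prime p, the number of non-zero quadratic residues is (p-1)/2.
= (3767-1)/2
= 1883

1883


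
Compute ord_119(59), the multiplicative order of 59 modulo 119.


We want ord_119(59), the smallest k >= 1 with 59^k = 1 mod 119.
n = 119 = 7 * 17, phi(119) = 96; the order divides phi(n).
Divisors of 96: 1, 2, 3, 4, 6, 8, 12, 16, 24, 32, 48, 96
Repeated squaring mod 119: 59^1 = 59, 59^2 = 30, 59^4 = 67, 59^8 = 86, 59^16 = 18, 59^32 = 86, 59^64 = 18
Test divisors in increasing order:
  k=1: 59^1 = 59 mod 119
  k=2: 59^2 = 30 mod 119
  k=3: 59^3 = 30 * 59 = 104 mod 119
  k=4: 59^4 = 67 mod 119
  k=6: 59^6 = 67 * 30 = 106 mod 119
  k=8: 59^8 = 86 mod 119
  k=12: 59^12 = 86 * 67 = 50 mod 119
  k=16: 59^16 = 18 mod 119
  k=24: 59^24 = 18 * 86 = 1 mod 119  <- first divisor giving 1
Order = 24

24


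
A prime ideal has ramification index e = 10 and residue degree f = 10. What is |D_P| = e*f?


|D_P| = e * f
= 10 * 10
= 100

100


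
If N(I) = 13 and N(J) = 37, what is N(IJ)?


N(IJ) = N(I) * N(J)
= 13 * 37
= 481

481


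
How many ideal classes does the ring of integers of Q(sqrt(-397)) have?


K = Q(sqrt(-397)). d mod 4 = 3, so D = disc(K) = 4d = -1588
h(K) equals the number of primitive reduced positive-definite forms (a, b, c) = a*x^2 + b*x*y + c*y^2 with b^2 - 4ac = D,
where reduced means |b| <= a <= c, with b >= 0 whenever |b| = a or a = c, and primitive means gcd(a, b, c) = 1.
Reduced forces 3a^2 <= |D| = 1588, so 1 <= a <= 23; b must have the parity of D, and c = (b^2 - D)/(4a) must be an integer >= a.
Enumerate a = 1..23, b in [-a, a]:
  a=1: (1, 0, 397)  [1]
  a=2: (2, 2, 199)  [1]
  a=3..6: none
  a=7: (7, -6, 58), (7, 6, 58)  [2]
  a=8..13: none
  a=14: (14, -6, 29), (14, 6, 29)  [2]
  a=15..23: none
Total reduced forms: 1 + 1 + 2 + 2 = 6
h = 6

6


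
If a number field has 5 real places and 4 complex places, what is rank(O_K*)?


By Dirichlet's unit theorem:
rank = r1 + r2 - 1
= 5 + 4 - 1
= 8

8


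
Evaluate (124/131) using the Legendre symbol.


p = 131 is prime, so compute (124/131) with the reciprocity algorithm (Jacobi-symbol steps: pull out 2s via (2/n), flip via reciprocity, reduce):
  pull out 2: (2/131) = -1  (since 131 mod 8 = 3)
  pull out 2: (2/131) = -1  (since 131 mod 8 = 3)
  reciprocity: (31/131) -> -(131/31)
  reduce: (7/31)
  reciprocity: (7/31) -> -(31/7)
  reduce: (3/7)
  reciprocity: (3/7) -> -(7/3)
  reduce: (1/3)
  (1/3) = 1
Product of signs = -1
(124/131) = -1

-1


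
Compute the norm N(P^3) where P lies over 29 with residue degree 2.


N(P^a) = p^(a*f)
= 29^(3*2)
= 29^6
= 594823321

594823321


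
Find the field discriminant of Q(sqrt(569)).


For K = Q(sqrt(d)) with d squarefree: disc(K) = d if d = 1 mod 4, and disc(K) = 4d if d = 2 or 3 mod 4.
Here d = 569, and d mod 4 = 1.
d = 1 mod 4 (O_K = Z[(1+sqrt(d))/2]), so disc(K) = d = 569

569


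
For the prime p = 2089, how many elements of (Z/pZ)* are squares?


For prime p, the number of non-zero quadratic residues is (p-1)/2.
= (2089-1)/2
= 1044

1044


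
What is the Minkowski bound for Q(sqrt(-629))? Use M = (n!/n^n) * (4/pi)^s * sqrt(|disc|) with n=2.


d = -629, d mod 4 = 3, so disc(K) = 4d = -2516; |disc(K)| = 2516
Imaginary quadratic field, so n = 2, s = r2 = 1, r1 = 0
M = (n!/n^n) * (4/pi)^s * sqrt(|disc(K)|) = (2!/2^2) * (4/pi)^1 * sqrt(2516)
= 0.5 * 1.273240 * 50.159745
= 31.9327

31.9327


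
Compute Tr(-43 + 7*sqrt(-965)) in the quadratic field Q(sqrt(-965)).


Tr(a + b*sqrt(d)) = (a + b*sqrt(d)) + (a - b*sqrt(d)) = 2a
= 2 * (-43)
= -86

-86


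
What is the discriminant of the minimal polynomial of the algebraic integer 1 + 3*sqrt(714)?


The element 1 + 3*sqrt(714) has minimal polynomial:
x^2 - 2*x - 6425
Discriminant = (-2)^2 - 4*(-6425)
= 4 + 25700
= 25704

25704


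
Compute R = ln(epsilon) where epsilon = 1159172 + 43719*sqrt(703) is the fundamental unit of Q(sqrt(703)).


epsilon = 1159172 + 43719*sqrt(703)
= 2.3183e+06
R = ln(2.3183e+06)
= 14.6564

14.6564


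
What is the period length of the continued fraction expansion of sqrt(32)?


Run the CF algorithm for sqrt(32).
a_0 = floor(sqrt(32)) = 5; set m_0=0, q_0=1.
Recurrence: m' = q*a - m,  q' = (d - m'^2)/q,  a' = floor((a_0 + m')/q').
  step 1: m=5, q=7, a=1
  step 2: m=2, q=4, a=1
  step 3: m=2, q=7, a=1
  step 4: m=5, q=1, a=10
a_4 = 2*a_0 = 10, so the period closes here.
sqrt(32) = [5; 1, 1, 1, 10]
Period length = 4

4


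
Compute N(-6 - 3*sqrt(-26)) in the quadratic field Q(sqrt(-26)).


N(a + b*sqrt(d)) = a^2 - d*b^2
= (-6)^2 - (-26)*(-3)^2
= 36 + 234
= 270

270


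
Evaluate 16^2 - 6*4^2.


x^2 - d*y^2
= 16^2 - 6*4^2
= 256 - 96
= 160

160


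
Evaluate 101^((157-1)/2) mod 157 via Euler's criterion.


p = 157 is prime and the exponent is (p-1)/2 = 78, so by Euler's criterion 101^78 = (101/157) = +1 or -1 mod 157.
Compute by square-and-multiply:
  78 = 64 + 8 + 4 + 2 (binary 1001110)
  Repeated squaring mod 157: 101^1 = 101, 101^2 = 153, 101^4 = 16, 101^8 = 99, 101^16 = 67, 101^32 = 93, 101^64 = 14
  101^78 = 101^64 * 101^8 * 101^4 * 101^2 = 14 * 99 * 16 * 153 mod 157
    14 * 99 = 1386 = 130 mod 157
    130 * 16 = 2080 = 39 mod 157
    39 * 153 = 5967 = 1 mod 157
  101^78 = 1 mod 157
Result 1: 101 is a quadratic residue mod 157.
101^78 mod 157 = 1

1


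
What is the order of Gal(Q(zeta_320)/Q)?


|Gal(Q(zeta_320)/Q)| = phi(320)
= 128

128


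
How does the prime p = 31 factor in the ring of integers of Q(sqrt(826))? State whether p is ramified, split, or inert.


K = Q(sqrt(826)). Since d mod 4 = 2, disc(K) = 3304.
Check p | disc: 3304 mod 31 = 18.
p does not divide disc. Compute Legendre symbol (d/p):
20^((31-1)/2) mod 31 = 1
(d/p) = 1, so p splits: (p) = P*P' with e=1, f=1, g=2.
Therefore p is split.

split


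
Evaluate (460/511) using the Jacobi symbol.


Compute (460/511) via quadratic reciprocity:
  pull out 2: (2/511) = +1  (since 511 mod 8 = 7)
  pull out 2: (2/511) = +1  (since 511 mod 8 = 7)
  reciprocity: (115/511) -> -(511/115)
  reduce: (51/115)
  reciprocity: (51/115) -> -(115/51)
  reduce: (13/51)
  reciprocity: (13/51) -> +(51/13)
  reduce: (12/13)
  pull out 2: (2/13) = -1  (since 13 mod 8 = 5)
  pull out 2: (2/13) = -1  (since 13 mod 8 = 5)
  reciprocity: (3/13) -> +(13/3)
  reduce: (1/3)
  (1/3) = 1
Product of signs = 1

1


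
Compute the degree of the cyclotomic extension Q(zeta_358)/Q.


The degree equals Euler's totient phi(358).
358 = 2 * 179
phi(358) = 178

178


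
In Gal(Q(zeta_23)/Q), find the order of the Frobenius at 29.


The Frobenius at p in Gal(Q(zeta_n)/Q) = (Z/nZ)* is the class of p, so its order is ord_23(29), the smallest k >= 1 with 29^k = 1 mod 23.
n = 23 = 23, phi(23) = 22; the order divides phi(n).
Divisors of 22: 1, 2, 11, 22
Repeated squaring mod 23: 29^1 = 6, 29^2 = 13, 29^4 = 8, 29^8 = 18, 29^16 = 2
Test divisors in increasing order:
  k=1: 29^1 = 6 mod 23
  k=2: 29^2 = 13 mod 23
  k=11: 29^11 = 18 * 13 * 6 = 1 mod 23  <- first divisor giving 1
Order = 11

11


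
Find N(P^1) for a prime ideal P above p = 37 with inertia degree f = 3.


N(P^a) = p^(a*f)
= 37^(1*3)
= 37^3
= 50653

50653


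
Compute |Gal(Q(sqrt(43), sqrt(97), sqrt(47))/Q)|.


The 3 square roots of distinct primes are multiplicatively independent over Q,
so [K:Q] = 2^3 and Gal(K/Q) is isomorphic to (Z/2Z)^3.
|Gal| = 2^3 = 8

8


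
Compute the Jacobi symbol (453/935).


Compute (453/935) via quadratic reciprocity:
  reciprocity: (453/935) -> +(935/453)
  reduce: (29/453)
  reciprocity: (29/453) -> +(453/29)
  reduce: (18/29)
  pull out 2: (2/29) = -1  (since 29 mod 8 = 5)
  reciprocity: (9/29) -> +(29/9)
  reduce: (2/9)
  pull out 2: (2/9) = +1  (since 9 mod 8 = 1)
  (1/9) = 1
Product of signs = -1

-1


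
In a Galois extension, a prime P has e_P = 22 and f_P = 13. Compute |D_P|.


|D_P| = e * f
= 22 * 13
= 286

286


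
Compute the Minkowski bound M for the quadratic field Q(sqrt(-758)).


d = -758, d mod 4 = 2, so disc(K) = 4d = -3032; |disc(K)| = 3032
Imaginary quadratic field, so n = 2, s = r2 = 1, r1 = 0
M = (n!/n^n) * (4/pi)^s * sqrt(|disc(K)|) = (2!/2^2) * (4/pi)^1 * sqrt(3032)
= 0.5 * 1.273240 * 55.063600
= 35.0546

35.0546


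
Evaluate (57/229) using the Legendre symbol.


p = 229 is prime, so compute (57/229) with the reciprocity algorithm (Jacobi-symbol steps: pull out 2s via (2/n), flip via reciprocity, reduce):
  reciprocity: (57/229) -> +(229/57)
  reduce: (1/57)
  (1/57) = 1
Product of signs = 1
(57/229) = 1

1


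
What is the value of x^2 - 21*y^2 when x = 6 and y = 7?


x^2 - d*y^2
= 6^2 - 21*7^2
= 36 - 1029
= -993

-993


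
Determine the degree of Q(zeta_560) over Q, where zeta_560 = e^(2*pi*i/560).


The degree equals Euler's totient phi(560).
560 = 2^4 * 5 * 7
phi(560) = 192

192


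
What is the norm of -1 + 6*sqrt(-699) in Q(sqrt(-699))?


N(a + b*sqrt(d)) = a^2 - d*b^2
= (-1)^2 - (-699)*(6)^2
= 1 + 25164
= 25165

25165


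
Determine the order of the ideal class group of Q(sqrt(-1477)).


K = Q(sqrt(-1477)). d mod 4 = 3, so D = disc(K) = 4d = -5908
h(K) equals the number of primitive reduced positive-definite forms (a, b, c) = a*x^2 + b*x*y + c*y^2 with b^2 - 4ac = D,
where reduced means |b| <= a <= c, with b >= 0 whenever |b| = a or a = c, and primitive means gcd(a, b, c) = 1.
Reduced forces 3a^2 <= |D| = 5908, so 1 <= a <= 44; b must have the parity of D, and c = (b^2 - D)/(4a) must be an integer >= a.
Enumerate a = 1..44, b in [-a, a]:
  a=1: (1, 0, 1477)  [1]
  a=2: (2, 2, 739)  [1]
  a=3..6: none
  a=7: (7, 0, 211)  [1]
  a=8..13: none
  a=14: (14, 14, 109)  [1]
  a=15..16: none
  a=17: (17, -12, 89), (17, 12, 89)  [2]
  a=18: none
  a=19: (19, -18, 82), (19, 18, 82)  [2]
  a=20..22: none
  a=23: (23, -16, 67), (23, 16, 67)  [2]
  a=24..33: none
  a=34: (34, -22, 47), (34, 22, 47)  [2]
  a=35..36: none
  a=37: (37, -30, 46), (37, 30, 46)  [2]
  a=38: (38, -18, 41), (38, 18, 41)  [2]
  a=39..44: none
Total reduced forms: 1 + 1 + 1 + 1 + 2 + 2 + 2 + 2 + 2 + 2 = 16
h = 16

16


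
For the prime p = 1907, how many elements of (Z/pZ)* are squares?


For prime p, the number of non-zero quadratic residues is (p-1)/2.
= (1907-1)/2
= 953

953


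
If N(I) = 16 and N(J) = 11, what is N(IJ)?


N(IJ) = N(I) * N(J)
= 16 * 11
= 176

176


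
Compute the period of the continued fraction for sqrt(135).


Run the CF algorithm for sqrt(135).
a_0 = floor(sqrt(135)) = 11; set m_0=0, q_0=1.
Recurrence: m' = q*a - m,  q' = (d - m'^2)/q,  a' = floor((a_0 + m')/q').
  step 1: m=11, q=14, a=1
  step 2: m=3, q=9, a=1
  step 3: m=6, q=11, a=1
  step 4: m=5, q=10, a=1
  step 5: m=5, q=11, a=1
  step 6: m=6, q=9, a=1
  step 7: m=3, q=14, a=1
  step 8: m=11, q=1, a=22
a_8 = 2*a_0 = 22, so the period closes here.
sqrt(135) = [11; 1, 1, 1, 1, 1, 1, 1, 22]
Period length = 8

8


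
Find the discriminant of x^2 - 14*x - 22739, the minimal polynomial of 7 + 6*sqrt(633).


The element 7 + 6*sqrt(633) has minimal polynomial:
x^2 - 14*x - 22739
Discriminant = (-14)^2 - 4*(-22739)
= 196 + 90956
= 91152

91152


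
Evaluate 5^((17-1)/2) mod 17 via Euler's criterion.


p = 17 is prime and the exponent is (p-1)/2 = 8, so by Euler's criterion 5^8 = (5/17) = +1 or -1 mod 17.
Compute by square-and-multiply:
  8 = 8 (binary 1000)
  Repeated squaring mod 17: 5^1 = 5, 5^2 = 8, 5^4 = 13, 5^8 = 16
  5^8 = 16 mod 17
Result 16 = p - 1 = -1 mod 17: 5 is a quadratic non-residue mod 17. As a residue in [0, p-1] the value is 16.
5^8 mod 17 = 16

16


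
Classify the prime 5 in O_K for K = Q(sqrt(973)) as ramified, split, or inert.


K = Q(sqrt(973)). Since d mod 4 = 1, disc(K) = 973.
Check p | disc: 973 mod 5 = 3.
p does not divide disc. Compute Legendre symbol (d/p):
3^((5-1)/2) mod 5 = -1
(d/p) = -1, so p is inert: (p) stays prime with e=1, f=2, g=1.
Therefore p is inert.

inert


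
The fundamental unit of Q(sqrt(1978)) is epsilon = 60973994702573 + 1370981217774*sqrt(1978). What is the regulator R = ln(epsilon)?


epsilon = 60973994702573 + 1370981217774*sqrt(1978)
= 1.2195e+14
R = ln(1.2195e+14)
= 32.4346

32.4346


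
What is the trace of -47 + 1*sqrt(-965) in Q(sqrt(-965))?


Tr(a + b*sqrt(d)) = (a + b*sqrt(d)) + (a - b*sqrt(d)) = 2a
= 2 * (-47)
= -94

-94


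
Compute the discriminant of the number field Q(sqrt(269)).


For K = Q(sqrt(d)) with d squarefree: disc(K) = d if d = 1 mod 4, and disc(K) = 4d if d = 2 or 3 mod 4.
Here d = 269, and d mod 4 = 1.
d = 1 mod 4 (O_K = Z[(1+sqrt(d))/2]), so disc(K) = d = 269

269


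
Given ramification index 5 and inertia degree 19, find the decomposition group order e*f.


|D_P| = e * f
= 5 * 19
= 95

95


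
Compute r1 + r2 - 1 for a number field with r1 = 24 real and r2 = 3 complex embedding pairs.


By Dirichlet's unit theorem:
rank = r1 + r2 - 1
= 24 + 3 - 1
= 26

26


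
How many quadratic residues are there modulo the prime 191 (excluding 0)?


For prime p, the number of non-zero quadratic residues is (p-1)/2.
= (191-1)/2
= 95

95


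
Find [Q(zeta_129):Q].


The degree equals Euler's totient phi(129).
129 = 3 * 43
phi(129) = 84

84


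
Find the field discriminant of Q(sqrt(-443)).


For K = Q(sqrt(d)) with d squarefree: disc(K) = d if d = 1 mod 4, and disc(K) = 4d if d = 2 or 3 mod 4.
Here d = -443, and d mod 4 = 1.
d = 1 mod 4 (O_K = Z[(1+sqrt(d))/2]), so disc(K) = d = -443

-443


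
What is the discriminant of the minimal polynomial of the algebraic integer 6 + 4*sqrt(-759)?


The element 6 + 4*sqrt(-759) has minimal polynomial:
x^2 - 12*x + 12180
Discriminant = (-12)^2 - 4*(12180)
= 144 - 48720
= -48576

-48576


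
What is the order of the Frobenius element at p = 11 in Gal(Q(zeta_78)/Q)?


The Frobenius at p in Gal(Q(zeta_n)/Q) = (Z/nZ)* is the class of p, so its order is ord_78(11), the smallest k >= 1 with 11^k = 1 mod 78.
n = 78 = 2 * 3 * 13, phi(78) = 24; the order divides phi(n).
Divisors of 24: 1, 2, 3, 4, 6, 8, 12, 24
Repeated squaring mod 78: 11^1 = 11, 11^2 = 43, 11^4 = 55, 11^8 = 61, 11^16 = 55
Test divisors in increasing order:
  k=1: 11^1 = 11 mod 78
  k=2: 11^2 = 43 mod 78
  k=3: 11^3 = 43 * 11 = 5 mod 78
  k=4: 11^4 = 55 mod 78
  k=6: 11^6 = 55 * 43 = 25 mod 78
  k=8: 11^8 = 61 mod 78
  k=12: 11^12 = 61 * 55 = 1 mod 78  <- first divisor giving 1
Order = 12

12


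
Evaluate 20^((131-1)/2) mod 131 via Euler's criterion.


p = 131 is prime and the exponent is (p-1)/2 = 65, so by Euler's criterion 20^65 = (20/131) = +1 or -1 mod 131.
Compute by square-and-multiply:
  65 = 64 + 1 (binary 1000001)
  Repeated squaring mod 131: 20^1 = 20, 20^2 = 7, 20^4 = 49, 20^8 = 43, 20^16 = 15, 20^32 = 94, 20^64 = 59
  20^65 = 20^64 * 20^1 = 59 * 20 mod 131
    59 * 20 = 1180 = 1 mod 131
  20^65 = 1 mod 131
Result 1: 20 is a quadratic residue mod 131.
20^65 mod 131 = 1

1


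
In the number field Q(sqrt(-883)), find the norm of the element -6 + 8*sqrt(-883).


N(a + b*sqrt(d)) = a^2 - d*b^2
= (-6)^2 - (-883)*(8)^2
= 36 + 56512
= 56548

56548


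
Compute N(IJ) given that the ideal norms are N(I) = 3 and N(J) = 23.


N(IJ) = N(I) * N(J)
= 3 * 23
= 69

69


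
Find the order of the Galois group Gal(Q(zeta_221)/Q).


|Gal(Q(zeta_221)/Q)| = phi(221)
= 192

192


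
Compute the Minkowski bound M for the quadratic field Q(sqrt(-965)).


d = -965, d mod 4 = 3, so disc(K) = 4d = -3860; |disc(K)| = 3860
Imaginary quadratic field, so n = 2, s = r2 = 1, r1 = 0
M = (n!/n^n) * (4/pi)^s * sqrt(|disc(K)|) = (2!/2^2) * (4/pi)^1 * sqrt(3860)
= 0.5 * 1.273240 * 62.128898
= 39.5525

39.5525


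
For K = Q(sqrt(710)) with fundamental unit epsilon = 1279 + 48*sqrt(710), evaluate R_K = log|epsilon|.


epsilon = 1279 + 48*sqrt(710)
= 2557.9996
R = ln(2557.9996)
= 7.8470

7.8470


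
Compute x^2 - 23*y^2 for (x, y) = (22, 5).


x^2 - d*y^2
= 22^2 - 23*5^2
= 484 - 575
= -91

-91


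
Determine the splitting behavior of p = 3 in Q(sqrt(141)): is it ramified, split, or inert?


K = Q(sqrt(141)). Since d mod 4 = 1, disc(K) = 141.
Check p | disc: 141 mod 3 = 0.
p divides disc, so p ramifies: (p) = P^2 with e=2, f=1, g=1.
Therefore p is ramified.

ramified


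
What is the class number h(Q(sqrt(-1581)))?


K = Q(sqrt(-1581)). d mod 4 = 3, so D = disc(K) = 4d = -6324
h(K) equals the number of primitive reduced positive-definite forms (a, b, c) = a*x^2 + b*x*y + c*y^2 with b^2 - 4ac = D,
where reduced means |b| <= a <= c, with b >= 0 whenever |b| = a or a = c, and primitive means gcd(a, b, c) = 1.
Reduced forces 3a^2 <= |D| = 6324, so 1 <= a <= 45; b must have the parity of D, and c = (b^2 - D)/(4a) must be an integer >= a.
Enumerate a = 1..45, b in [-a, a]:
  a=1: (1, 0, 1581)  [1]
  a=2: (2, 2, 791)  [1]
  a=3: (3, 0, 527)  [1]
  a=4: none
  a=5: (5, -4, 317), (5, 4, 317)  [2]
  a=6: (6, 6, 265)  [1]
  a=7: (7, -2, 226), (7, 2, 226)  [2]
  a=8..9: none
  a=10: (10, -6, 159), (10, 6, 159)  [2]
  a=11: (11, -10, 146), (11, 10, 146)  [2]
  a=12..13: none
  a=14: (14, -2, 113), (14, 2, 113)  [2]
  a=15: (15, -6, 106), (15, 6, 106)  [2]
  a=16: none
  a=17: (17, 0, 93)  [1]
  a=18..20: none
  a=21: (21, -12, 77), (21, 12, 77)  [2]
  a=22: (22, -10, 73), (22, 10, 73)  [2]
  a=23: (23, -22, 74), (23, 22, 74)  [2]
  a=24: none
  a=25: (25, -24, 69), (25, 24, 69)  [2]
  a=26..29: none
  a=30: (30, -6, 53), (30, 6, 53)  [2]
  a=31: (31, 0, 51)  [1]
  a=32: none
  a=33: (33, -12, 49), (33, 12, 49)  [2]
  a=34: (34, 34, 55)  [1]
  a=35: (35, -26, 50), (35, -16, 47), (35, 16, 47), (35, 26, 50)  [4]
  a=36: none
  a=37: (37, -22, 46), (37, 22, 46)  [2]
  a=38..40: none
  a=41: (41, 20, 41)  [1]
  a=42: (42, -30, 43), (42, 30, 43)  [2]
  a=43..45: none
Total reduced forms: 1 + 1 + 1 + 2 + 1 + 2 + 2 + 2 + 2 + 2 + 1 + 2 + 2 + 2 + 2 + 2 + 1 + 2 + 1 + 4 + 2 + 1 + 2 = 40
h = 40

40


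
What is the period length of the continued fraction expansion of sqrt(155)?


Run the CF algorithm for sqrt(155).
a_0 = floor(sqrt(155)) = 12; set m_0=0, q_0=1.
Recurrence: m' = q*a - m,  q' = (d - m'^2)/q,  a' = floor((a_0 + m')/q').
  step 1: m=12, q=11, a=2
  step 2: m=10, q=5, a=4
  step 3: m=10, q=11, a=2
  step 4: m=12, q=1, a=24
a_4 = 2*a_0 = 24, so the period closes here.
sqrt(155) = [12; 2, 4, 2, 24]
Period length = 4

4


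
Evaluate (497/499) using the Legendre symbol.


p = 499 is prime, so compute (497/499) with the reciprocity algorithm (Jacobi-symbol steps: pull out 2s via (2/n), flip via reciprocity, reduce):
  reciprocity: (497/499) -> +(499/497)
  reduce: (2/497)
  pull out 2: (2/497) = +1  (since 497 mod 8 = 1)
  (1/497) = 1
Product of signs = 1
(497/499) = 1

1


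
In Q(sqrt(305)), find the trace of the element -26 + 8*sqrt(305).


Tr(a + b*sqrt(d)) = (a + b*sqrt(d)) + (a - b*sqrt(d)) = 2a
= 2 * (-26)
= -52

-52


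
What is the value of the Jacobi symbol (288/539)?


Compute (288/539) via quadratic reciprocity:
  pull out 2: (2/539) = -1  (since 539 mod 8 = 3)
  pull out 2: (2/539) = -1  (since 539 mod 8 = 3)
  pull out 2: (2/539) = -1  (since 539 mod 8 = 3)
  pull out 2: (2/539) = -1  (since 539 mod 8 = 3)
  pull out 2: (2/539) = -1  (since 539 mod 8 = 3)
  reciprocity: (9/539) -> +(539/9)
  reduce: (8/9)
  pull out 2: (2/9) = +1  (since 9 mod 8 = 1)
  pull out 2: (2/9) = +1  (since 9 mod 8 = 1)
  pull out 2: (2/9) = +1  (since 9 mod 8 = 1)
  (1/9) = 1
Product of signs = -1

-1


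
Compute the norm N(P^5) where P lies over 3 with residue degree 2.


N(P^a) = p^(a*f)
= 3^(5*2)
= 3^10
= 59049

59049


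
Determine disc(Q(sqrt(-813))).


For K = Q(sqrt(d)) with d squarefree: disc(K) = d if d = 1 mod 4, and disc(K) = 4d if d = 2 or 3 mod 4.
Here d = -813, and d mod 4 = 3.
d = 3 mod 4, not 1 (O_K = Z[sqrt(d)]), so disc(K) = 4d = 4 * (-813) = -3252

-3252


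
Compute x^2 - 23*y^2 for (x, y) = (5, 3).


x^2 - d*y^2
= 5^2 - 23*3^2
= 25 - 207
= -182

-182


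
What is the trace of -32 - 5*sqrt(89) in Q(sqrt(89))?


Tr(a + b*sqrt(d)) = (a + b*sqrt(d)) + (a - b*sqrt(d)) = 2a
= 2 * (-32)
= -64

-64


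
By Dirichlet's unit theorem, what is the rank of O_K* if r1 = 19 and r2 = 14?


By Dirichlet's unit theorem:
rank = r1 + r2 - 1
= 19 + 14 - 1
= 32

32


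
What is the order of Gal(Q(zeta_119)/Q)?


|Gal(Q(zeta_119)/Q)| = phi(119)
= 96

96


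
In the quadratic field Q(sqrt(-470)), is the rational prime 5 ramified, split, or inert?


K = Q(sqrt(-470)). Since d mod 4 = 2, disc(K) = -1880.
Check p | disc: -1880 mod 5 = 0.
p divides disc, so p ramifies: (p) = P^2 with e=2, f=1, g=1.
Therefore p is ramified.

ramified


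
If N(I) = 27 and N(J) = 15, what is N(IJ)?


N(IJ) = N(I) * N(J)
= 27 * 15
= 405

405


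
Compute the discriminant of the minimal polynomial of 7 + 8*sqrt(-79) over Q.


The element 7 + 8*sqrt(-79) has minimal polynomial:
x^2 - 14*x + 5105
Discriminant = (-14)^2 - 4*(5105)
= 196 - 20420
= -20224

-20224


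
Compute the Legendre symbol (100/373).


p = 373 is prime, so compute (100/373) with the reciprocity algorithm (Jacobi-symbol steps: pull out 2s via (2/n), flip via reciprocity, reduce):
  pull out 2: (2/373) = -1  (since 373 mod 8 = 5)
  pull out 2: (2/373) = -1  (since 373 mod 8 = 5)
  reciprocity: (25/373) -> +(373/25)
  reduce: (23/25)
  reciprocity: (23/25) -> +(25/23)
  reduce: (2/23)
  pull out 2: (2/23) = +1  (since 23 mod 8 = 7)
  (1/23) = 1
Product of signs = 1
(100/373) = 1

1


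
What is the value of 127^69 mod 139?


p = 139 is prime and the exponent is (p-1)/2 = 69, so by Euler's criterion 127^69 = (127/139) = +1 or -1 mod 139.
Compute by square-and-multiply:
  69 = 64 + 4 + 1 (binary 1000101)
  Repeated squaring mod 139: 127^1 = 127, 127^2 = 5, 127^4 = 25, 127^8 = 69, 127^16 = 35, 127^32 = 113, 127^64 = 120
  127^69 = 127^64 * 127^4 * 127^1 = 120 * 25 * 127 mod 139
    120 * 25 = 3000 = 81 mod 139
    81 * 127 = 10287 = 1 mod 139
  127^69 = 1 mod 139
Result 1: 127 is a quadratic residue mod 139.
127^69 mod 139 = 1

1


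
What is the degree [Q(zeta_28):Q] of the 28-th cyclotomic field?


The degree equals Euler's totient phi(28).
28 = 2^2 * 7
phi(28) = 12

12


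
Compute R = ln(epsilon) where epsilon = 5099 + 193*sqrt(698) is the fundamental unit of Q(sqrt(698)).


epsilon = 5099 + 193*sqrt(698)
= 10198.0001
R = ln(10198.0001)
= 9.2299

9.2299


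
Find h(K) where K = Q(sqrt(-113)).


K = Q(sqrt(-113)). d mod 4 = 3, so D = disc(K) = 4d = -452
h(K) equals the number of primitive reduced positive-definite forms (a, b, c) = a*x^2 + b*x*y + c*y^2 with b^2 - 4ac = D,
where reduced means |b| <= a <= c, with b >= 0 whenever |b| = a or a = c, and primitive means gcd(a, b, c) = 1.
Reduced forces 3a^2 <= |D| = 452, so 1 <= a <= 12; b must have the parity of D, and c = (b^2 - D)/(4a) must be an integer >= a.
Enumerate a = 1..12, b in [-a, a]:
  a=1: (1, 0, 113)  [1]
  a=2: (2, 2, 57)  [1]
  a=3: (3, -2, 38), (3, 2, 38)  [2]
  a=4..5: none
  a=6: (6, -2, 19), (6, 2, 19)  [2]
  a=7..8: none
  a=9: (9, -4, 13), (9, 4, 13)  [2]
  a=10..12: none
Total reduced forms: 1 + 1 + 2 + 2 + 2 = 8
h = 8

8


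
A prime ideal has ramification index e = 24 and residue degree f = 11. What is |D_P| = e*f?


|D_P| = e * f
= 24 * 11
= 264

264


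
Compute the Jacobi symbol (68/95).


Compute (68/95) via quadratic reciprocity:
  pull out 2: (2/95) = +1  (since 95 mod 8 = 7)
  pull out 2: (2/95) = +1  (since 95 mod 8 = 7)
  reciprocity: (17/95) -> +(95/17)
  reduce: (10/17)
  pull out 2: (2/17) = +1  (since 17 mod 8 = 1)
  reciprocity: (5/17) -> +(17/5)
  reduce: (2/5)
  pull out 2: (2/5) = -1  (since 5 mod 8 = 5)
  (1/5) = 1
Product of signs = -1

-1


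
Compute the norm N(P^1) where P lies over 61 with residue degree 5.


N(P^a) = p^(a*f)
= 61^(1*5)
= 61^5
= 844596301

844596301


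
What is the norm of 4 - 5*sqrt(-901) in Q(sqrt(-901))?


N(a + b*sqrt(d)) = a^2 - d*b^2
= (4)^2 - (-901)*(-5)^2
= 16 + 22525
= 22541

22541


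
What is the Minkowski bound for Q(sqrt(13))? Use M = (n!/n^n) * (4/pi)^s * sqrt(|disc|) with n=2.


d = 13, d mod 4 = 1, so disc(K) = d = 13; |disc(K)| = 13
Real quadratic field, so n = 2, s = r2 = 0, r1 = 2
M = (n!/n^n) * (4/pi)^s * sqrt(|disc(K)|) = (2!/2^2) * (4/pi)^0 * sqrt(13)
= 0.5 * 1.000000 * 3.605551
= 1.8028

1.8028


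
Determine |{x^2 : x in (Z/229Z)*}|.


For prime p, the number of non-zero quadratic residues is (p-1)/2.
= (229-1)/2
= 114

114


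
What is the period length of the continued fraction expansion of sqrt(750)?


Run the CF algorithm for sqrt(750).
a_0 = floor(sqrt(750)) = 27; set m_0=0, q_0=1.
Recurrence: m' = q*a - m,  q' = (d - m'^2)/q,  a' = floor((a_0 + m')/q').
  step 1: m=27, q=21, a=2
  step 2: m=15, q=25, a=1
  step 3: m=10, q=26, a=1
  step 4: m=16, q=19, a=2
  step 5: m=22, q=14, a=3
  step 6: m=20, q=25, a=1
  step 7: m=5, q=29, a=1
  step 8: m=24, q=6, a=8
  step 9: m=24, q=29, a=1
  step 10: m=5, q=25, a=1
  step 11: m=20, q=14, a=3
  step 12: m=22, q=19, a=2
  step 13: m=16, q=26, a=1
  step 14: m=10, q=25, a=1
  step 15: m=15, q=21, a=2
  step 16: m=27, q=1, a=54
a_16 = 2*a_0 = 54, so the period closes here.
sqrt(750) = [27; 2, 1, 1, 2, 3, 1, 1, 8, 1, 1, 3, 2, 1, 1, 2, 54]
Period length = 16

16


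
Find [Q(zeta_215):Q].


The degree equals Euler's totient phi(215).
215 = 5 * 43
phi(215) = 168

168


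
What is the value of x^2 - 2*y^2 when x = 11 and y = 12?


x^2 - d*y^2
= 11^2 - 2*12^2
= 121 - 288
= -167

-167


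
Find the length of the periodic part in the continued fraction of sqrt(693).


Run the CF algorithm for sqrt(693).
a_0 = floor(sqrt(693)) = 26; set m_0=0, q_0=1.
Recurrence: m' = q*a - m,  q' = (d - m'^2)/q,  a' = floor((a_0 + m')/q').
  step 1: m=26, q=17, a=3
  step 2: m=25, q=4, a=12
  step 3: m=23, q=41, a=1
  step 4: m=18, q=9, a=4
  step 5: m=18, q=41, a=1
  step 6: m=23, q=4, a=12
  step 7: m=25, q=17, a=3
  step 8: m=26, q=1, a=52
a_8 = 2*a_0 = 52, so the period closes here.
sqrt(693) = [26; 3, 12, 1, 4, 1, 12, 3, 52]
Period length = 8

8


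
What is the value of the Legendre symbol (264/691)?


p = 691 is prime, so compute (264/691) with the reciprocity algorithm (Jacobi-symbol steps: pull out 2s via (2/n), flip via reciprocity, reduce):
  pull out 2: (2/691) = -1  (since 691 mod 8 = 3)
  pull out 2: (2/691) = -1  (since 691 mod 8 = 3)
  pull out 2: (2/691) = -1  (since 691 mod 8 = 3)
  reciprocity: (33/691) -> +(691/33)
  reduce: (31/33)
  reciprocity: (31/33) -> +(33/31)
  reduce: (2/31)
  pull out 2: (2/31) = +1  (since 31 mod 8 = 7)
  (1/31) = 1
Product of signs = -1
(264/691) = -1

-1


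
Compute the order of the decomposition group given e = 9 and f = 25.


|D_P| = e * f
= 9 * 25
= 225

225


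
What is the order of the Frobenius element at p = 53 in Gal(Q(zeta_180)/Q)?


The Frobenius at p in Gal(Q(zeta_n)/Q) = (Z/nZ)* is the class of p, so its order is ord_180(53), the smallest k >= 1 with 53^k = 1 mod 180.
n = 180 = 2^2 * 3^2 * 5, phi(180) = 48; the order divides phi(n).
Divisors of 48: 1, 2, 3, 4, 6, 8, 12, 16, 24, 48
Repeated squaring mod 180: 53^1 = 53, 53^2 = 109, 53^4 = 1, 53^8 = 1, 53^16 = 1, 53^32 = 1
Test divisors in increasing order:
  k=1: 53^1 = 53 mod 180
  k=2: 53^2 = 109 mod 180
  k=3: 53^3 = 109 * 53 = 17 mod 180
  k=4: 53^4 = 1 mod 180  <- first divisor giving 1
Order = 4

4


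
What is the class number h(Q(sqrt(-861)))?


K = Q(sqrt(-861)). d mod 4 = 3, so D = disc(K) = 4d = -3444
h(K) equals the number of primitive reduced positive-definite forms (a, b, c) = a*x^2 + b*x*y + c*y^2 with b^2 - 4ac = D,
where reduced means |b| <= a <= c, with b >= 0 whenever |b| = a or a = c, and primitive means gcd(a, b, c) = 1.
Reduced forces 3a^2 <= |D| = 3444, so 1 <= a <= 33; b must have the parity of D, and c = (b^2 - D)/(4a) must be an integer >= a.
Enumerate a = 1..33, b in [-a, a]:
  a=1: (1, 0, 861)  [1]
  a=2: (2, 2, 431)  [1]
  a=3: (3, 0, 287)  [1]
  a=4: none
  a=5: (5, -4, 173), (5, 4, 173)  [2]
  a=6: (6, 6, 145)  [1]
  a=7: (7, 0, 123)  [1]
  a=8..9: none
  a=10: (10, -6, 87), (10, 6, 87)  [2]
  a=11..12: none
  a=13: (13, -12, 69), (13, 12, 69)  [2]
  a=14: (14, 14, 65)  [1]
  a=15: (15, -6, 58), (15, 6, 58)  [2]
  a=16..20: none
  a=21: (21, 0, 41)  [1]
  a=22: none
  a=23: (23, -12, 39), (23, 12, 39)  [2]
  a=24: none
  a=25: (25, -16, 37), (25, 16, 37)  [2]
  a=26: (26, -14, 35), (26, 14, 35)  [2]
  a=27..28: none
  a=29: (29, -6, 30), (29, 6, 30)  [2]
  a=30: none
  a=31: (31, 20, 31)  [1]
  a=32..33: none
Total reduced forms: 1 + 1 + 1 + 2 + 1 + 1 + 2 + 2 + 1 + 2 + 1 + 2 + 2 + 2 + 2 + 1 = 24
h = 24

24


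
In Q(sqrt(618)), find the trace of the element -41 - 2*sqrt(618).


Tr(a + b*sqrt(d)) = (a + b*sqrt(d)) + (a - b*sqrt(d)) = 2a
= 2 * (-41)
= -82

-82


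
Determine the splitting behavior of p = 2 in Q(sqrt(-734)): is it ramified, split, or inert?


K = Q(sqrt(-734)). Since d mod 4 = 2, disc(K) = -2936.
Check p | disc: -2936 mod 2 = 0.
p divides disc, so p ramifies: (p) = P^2 with e=2, f=1, g=1.
Therefore p is ramified.

ramified


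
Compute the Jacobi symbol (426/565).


Compute (426/565) via quadratic reciprocity:
  pull out 2: (2/565) = -1  (since 565 mod 8 = 5)
  reciprocity: (213/565) -> +(565/213)
  reduce: (139/213)
  reciprocity: (139/213) -> +(213/139)
  reduce: (74/139)
  pull out 2: (2/139) = -1  (since 139 mod 8 = 3)
  reciprocity: (37/139) -> +(139/37)
  reduce: (28/37)
  pull out 2: (2/37) = -1  (since 37 mod 8 = 5)
  pull out 2: (2/37) = -1  (since 37 mod 8 = 5)
  reciprocity: (7/37) -> +(37/7)
  reduce: (2/7)
  pull out 2: (2/7) = +1  (since 7 mod 8 = 7)
  (1/7) = 1
Product of signs = 1

1


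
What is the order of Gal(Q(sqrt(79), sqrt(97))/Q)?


The 2 square roots of distinct primes are multiplicatively independent over Q,
so [K:Q] = 2^2 and Gal(K/Q) is isomorphic to (Z/2Z)^2.
|Gal| = 2^2 = 4

4


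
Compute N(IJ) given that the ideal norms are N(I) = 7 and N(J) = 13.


N(IJ) = N(I) * N(J)
= 7 * 13
= 91

91


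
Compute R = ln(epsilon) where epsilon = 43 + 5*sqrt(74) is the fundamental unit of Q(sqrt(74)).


epsilon = 43 + 5*sqrt(74)
= 86.0116
R = ln(86.0116)
= 4.4545

4.4545


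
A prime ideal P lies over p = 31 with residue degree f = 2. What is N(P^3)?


N(P^a) = p^(a*f)
= 31^(3*2)
= 31^6
= 887503681

887503681


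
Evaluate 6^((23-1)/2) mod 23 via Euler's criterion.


p = 23 is prime and the exponent is (p-1)/2 = 11, so by Euler's criterion 6^11 = (6/23) = +1 or -1 mod 23.
Compute by square-and-multiply:
  11 = 8 + 2 + 1 (binary 1011)
  Repeated squaring mod 23: 6^1 = 6, 6^2 = 13, 6^4 = 8, 6^8 = 18
  6^11 = 6^8 * 6^2 * 6^1 = 18 * 13 * 6 mod 23
    18 * 13 = 234 = 4 mod 23
    4 * 6 = 24 = 1 mod 23
  6^11 = 1 mod 23
Result 1: 6 is a quadratic residue mod 23.
6^11 mod 23 = 1

1


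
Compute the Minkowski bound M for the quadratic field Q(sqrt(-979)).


d = -979, d mod 4 = 1, so disc(K) = d = -979; |disc(K)| = 979
Imaginary quadratic field, so n = 2, s = r2 = 1, r1 = 0
M = (n!/n^n) * (4/pi)^s * sqrt(|disc(K)|) = (2!/2^2) * (4/pi)^1 * sqrt(979)
= 0.5 * 1.273240 * 31.288976
= 19.9192

19.9192


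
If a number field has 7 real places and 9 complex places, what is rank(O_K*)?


By Dirichlet's unit theorem:
rank = r1 + r2 - 1
= 7 + 9 - 1
= 15

15


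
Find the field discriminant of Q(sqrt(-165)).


For K = Q(sqrt(d)) with d squarefree: disc(K) = d if d = 1 mod 4, and disc(K) = 4d if d = 2 or 3 mod 4.
Here d = -165, and d mod 4 = 3.
d = 3 mod 4, not 1 (O_K = Z[sqrt(d)]), so disc(K) = 4d = 4 * (-165) = -660

-660


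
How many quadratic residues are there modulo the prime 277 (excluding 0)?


For prime p, the number of non-zero quadratic residues is (p-1)/2.
= (277-1)/2
= 138

138


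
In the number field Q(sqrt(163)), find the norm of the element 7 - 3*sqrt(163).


N(a + b*sqrt(d)) = a^2 - d*b^2
= (7)^2 - (163)*(-3)^2
= 49 - 1467
= -1418

-1418


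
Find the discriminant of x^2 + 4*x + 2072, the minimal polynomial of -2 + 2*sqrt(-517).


The element -2 + 2*sqrt(-517) has minimal polynomial:
x^2 + 4*x + 2072
Discriminant = (4)^2 - 4*(2072)
= 16 - 8288
= -8272

-8272


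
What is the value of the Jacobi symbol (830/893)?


Compute (830/893) via quadratic reciprocity:
  pull out 2: (2/893) = -1  (since 893 mod 8 = 5)
  reciprocity: (415/893) -> +(893/415)
  reduce: (63/415)
  reciprocity: (63/415) -> -(415/63)
  reduce: (37/63)
  reciprocity: (37/63) -> +(63/37)
  reduce: (26/37)
  pull out 2: (2/37) = -1  (since 37 mod 8 = 5)
  reciprocity: (13/37) -> +(37/13)
  reduce: (11/13)
  reciprocity: (11/13) -> +(13/11)
  reduce: (2/11)
  pull out 2: (2/11) = -1  (since 11 mod 8 = 3)
  (1/11) = 1
Product of signs = 1

1


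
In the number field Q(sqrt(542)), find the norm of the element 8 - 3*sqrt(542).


N(a + b*sqrt(d)) = a^2 - d*b^2
= (8)^2 - (542)*(-3)^2
= 64 - 4878
= -4814

-4814


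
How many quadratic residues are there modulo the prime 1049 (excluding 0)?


For prime p, the number of non-zero quadratic residues is (p-1)/2.
= (1049-1)/2
= 524

524


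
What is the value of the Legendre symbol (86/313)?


p = 313 is prime, so compute (86/313) with the reciprocity algorithm (Jacobi-symbol steps: pull out 2s via (2/n), flip via reciprocity, reduce):
  pull out 2: (2/313) = +1  (since 313 mod 8 = 1)
  reciprocity: (43/313) -> +(313/43)
  reduce: (12/43)
  pull out 2: (2/43) = -1  (since 43 mod 8 = 3)
  pull out 2: (2/43) = -1  (since 43 mod 8 = 3)
  reciprocity: (3/43) -> -(43/3)
  reduce: (1/3)
  (1/3) = 1
Product of signs = -1
(86/313) = -1

-1


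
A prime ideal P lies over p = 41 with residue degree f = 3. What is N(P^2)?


N(P^a) = p^(a*f)
= 41^(2*3)
= 41^6
= 4750104241

4750104241


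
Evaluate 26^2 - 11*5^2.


x^2 - d*y^2
= 26^2 - 11*5^2
= 676 - 275
= 401

401


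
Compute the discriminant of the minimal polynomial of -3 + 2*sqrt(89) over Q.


The element -3 + 2*sqrt(89) has minimal polynomial:
x^2 + 6*x - 347
Discriminant = (6)^2 - 4*(-347)
= 36 + 1388
= 1424

1424


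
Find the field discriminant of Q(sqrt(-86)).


For K = Q(sqrt(d)) with d squarefree: disc(K) = d if d = 1 mod 4, and disc(K) = 4d if d = 2 or 3 mod 4.
Here d = -86, and d mod 4 = 2.
d = 2 mod 4, not 1 (O_K = Z[sqrt(d)]), so disc(K) = 4d = 4 * (-86) = -344

-344


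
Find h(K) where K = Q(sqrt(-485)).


K = Q(sqrt(-485)). d mod 4 = 3, so D = disc(K) = 4d = -1940
h(K) equals the number of primitive reduced positive-definite forms (a, b, c) = a*x^2 + b*x*y + c*y^2 with b^2 - 4ac = D,
where reduced means |b| <= a <= c, with b >= 0 whenever |b| = a or a = c, and primitive means gcd(a, b, c) = 1.
Reduced forces 3a^2 <= |D| = 1940, so 1 <= a <= 25; b must have the parity of D, and c = (b^2 - D)/(4a) must be an integer >= a.
Enumerate a = 1..25, b in [-a, a]:
  a=1: (1, 0, 485)  [1]
  a=2: (2, 2, 243)  [1]
  a=3: (3, -2, 162), (3, 2, 162)  [2]
  a=4: none
  a=5: (5, 0, 97)  [1]
  a=6: (6, -2, 81), (6, 2, 81)  [2]
  a=7..8: none
  a=9: (9, -2, 54), (9, 2, 54)  [2]
  a=10: (10, 10, 51)  [1]
  a=11..12: none
  a=13: (13, -6, 38), (13, 6, 38)  [2]
  a=14: none
  a=15: (15, -10, 34), (15, 10, 34)  [2]
  a=16: none
  a=17: (17, -10, 30), (17, 10, 30)  [2]
  a=18: (18, -2, 27), (18, 2, 27)  [2]
  a=19: (19, -6, 26), (19, 6, 26)  [2]
  a=20..25: none
Total reduced forms: 1 + 1 + 2 + 1 + 2 + 2 + 1 + 2 + 2 + 2 + 2 + 2 = 20
h = 20

20


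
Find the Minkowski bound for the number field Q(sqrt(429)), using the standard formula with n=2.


d = 429, d mod 4 = 1, so disc(K) = d = 429; |disc(K)| = 429
Real quadratic field, so n = 2, s = r2 = 0, r1 = 2
M = (n!/n^n) * (4/pi)^s * sqrt(|disc(K)|) = (2!/2^2) * (4/pi)^0 * sqrt(429)
= 0.5 * 1.000000 * 20.712315
= 10.3562

10.3562


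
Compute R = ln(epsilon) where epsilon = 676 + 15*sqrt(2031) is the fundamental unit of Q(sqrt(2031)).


epsilon = 676 + 15*sqrt(2031)
= 1351.9993
R = ln(1351.9993)
= 7.2093

7.2093


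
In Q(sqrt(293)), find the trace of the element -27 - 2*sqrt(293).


Tr(a + b*sqrt(d)) = (a + b*sqrt(d)) + (a - b*sqrt(d)) = 2a
= 2 * (-27)
= -54

-54


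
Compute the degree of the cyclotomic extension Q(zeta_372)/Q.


The degree equals Euler's totient phi(372).
372 = 2^2 * 3 * 31
phi(372) = 120

120


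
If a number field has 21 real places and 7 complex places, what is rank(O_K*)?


By Dirichlet's unit theorem:
rank = r1 + r2 - 1
= 21 + 7 - 1
= 27

27


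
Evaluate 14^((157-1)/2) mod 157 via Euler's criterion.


p = 157 is prime and the exponent is (p-1)/2 = 78, so by Euler's criterion 14^78 = (14/157) = +1 or -1 mod 157.
Compute by square-and-multiply:
  78 = 64 + 8 + 4 + 2 (binary 1001110)
  Repeated squaring mod 157: 14^1 = 14, 14^2 = 39, 14^4 = 108, 14^8 = 46, 14^16 = 75, 14^32 = 130, 14^64 = 101
  14^78 = 14^64 * 14^8 * 14^4 * 14^2 = 101 * 46 * 108 * 39 mod 157
    101 * 46 = 4646 = 93 mod 157
    93 * 108 = 10044 = 153 mod 157
    153 * 39 = 5967 = 1 mod 157
  14^78 = 1 mod 157
Result 1: 14 is a quadratic residue mod 157.
14^78 mod 157 = 1

1
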